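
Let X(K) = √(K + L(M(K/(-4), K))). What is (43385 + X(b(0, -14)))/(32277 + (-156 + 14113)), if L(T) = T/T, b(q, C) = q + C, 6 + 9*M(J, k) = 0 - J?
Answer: 43385/46234 + I*√13/46234 ≈ 0.93838 + 7.7985e-5*I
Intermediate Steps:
M(J, k) = -⅔ - J/9 (M(J, k) = -⅔ + (0 - J)/9 = -⅔ + (-J)/9 = -⅔ - J/9)
b(q, C) = C + q
L(T) = 1
X(K) = √(1 + K) (X(K) = √(K + 1) = √(1 + K))
(43385 + X(b(0, -14)))/(32277 + (-156 + 14113)) = (43385 + √(1 + (-14 + 0)))/(32277 + (-156 + 14113)) = (43385 + √(1 - 14))/(32277 + 13957) = (43385 + √(-13))/46234 = (43385 + I*√13)*(1/46234) = 43385/46234 + I*√13/46234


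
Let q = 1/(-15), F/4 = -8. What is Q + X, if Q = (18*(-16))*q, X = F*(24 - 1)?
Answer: -3584/5 ≈ -716.80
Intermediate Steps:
F = -32 (F = 4*(-8) = -32)
q = -1/15 ≈ -0.066667
X = -736 (X = -32*(24 - 1) = -32*23 = -736)
Q = 96/5 (Q = (18*(-16))*(-1/15) = -288*(-1/15) = 96/5 ≈ 19.200)
Q + X = 96/5 - 736 = -3584/5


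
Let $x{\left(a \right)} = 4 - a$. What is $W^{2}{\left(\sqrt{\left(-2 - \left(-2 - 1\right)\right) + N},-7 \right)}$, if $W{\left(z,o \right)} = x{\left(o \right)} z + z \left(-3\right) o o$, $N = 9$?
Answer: $184960$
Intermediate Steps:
$W{\left(z,o \right)} = z \left(4 - o\right) - 3 z o^{2}$ ($W{\left(z,o \right)} = \left(4 - o\right) z + z \left(-3\right) o o = z \left(4 - o\right) + - 3 z o o = z \left(4 - o\right) + - 3 o z o = z \left(4 - o\right) - 3 z o^{2}$)
$W^{2}{\left(\sqrt{\left(-2 - \left(-2 - 1\right)\right) + N},-7 \right)} = \left(\sqrt{\left(-2 - \left(-2 - 1\right)\right) + 9} \left(4 - -7 - 3 \left(-7\right)^{2}\right)\right)^{2} = \left(\sqrt{\left(-2 - \left(-2 - 1\right)\right) + 9} \left(4 + 7 - 147\right)\right)^{2} = \left(\sqrt{\left(-2 - -3\right) + 9} \left(4 + 7 - 147\right)\right)^{2} = \left(\sqrt{\left(-2 + 3\right) + 9} \left(-136\right)\right)^{2} = \left(\sqrt{1 + 9} \left(-136\right)\right)^{2} = \left(\sqrt{10} \left(-136\right)\right)^{2} = \left(- 136 \sqrt{10}\right)^{2} = 184960$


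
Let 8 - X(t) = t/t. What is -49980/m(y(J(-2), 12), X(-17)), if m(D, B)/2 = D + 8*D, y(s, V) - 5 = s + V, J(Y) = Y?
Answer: -1666/9 ≈ -185.11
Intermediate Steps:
X(t) = 7 (X(t) = 8 - t/t = 8 - 1*1 = 8 - 1 = 7)
y(s, V) = 5 + V + s (y(s, V) = 5 + (s + V) = 5 + (V + s) = 5 + V + s)
m(D, B) = 18*D (m(D, B) = 2*(D + 8*D) = 2*(9*D) = 18*D)
-49980/m(y(J(-2), 12), X(-17)) = -49980*1/(18*(5 + 12 - 2)) = -49980/(18*15) = -49980/270 = -49980*1/270 = -1666/9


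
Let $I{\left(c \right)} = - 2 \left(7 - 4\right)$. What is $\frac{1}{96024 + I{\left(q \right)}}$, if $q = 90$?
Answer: $\frac{1}{96018} \approx 1.0415 \cdot 10^{-5}$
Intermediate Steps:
$I{\left(c \right)} = -6$ ($I{\left(c \right)} = \left(-2\right) 3 = -6$)
$\frac{1}{96024 + I{\left(q \right)}} = \frac{1}{96024 - 6} = \frac{1}{96018}$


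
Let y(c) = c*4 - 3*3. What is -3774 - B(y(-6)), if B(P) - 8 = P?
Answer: -3749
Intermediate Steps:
y(c) = -9 + 4*c (y(c) = 4*c - 9 = -9 + 4*c)
B(P) = 8 + P
-3774 - B(y(-6)) = -3774 - (8 + (-9 + 4*(-6))) = -3774 - (8 + (-9 - 24)) = -3774 - (8 - 33) = -3774 - 1*(-25) = -3774 + 25 = -3749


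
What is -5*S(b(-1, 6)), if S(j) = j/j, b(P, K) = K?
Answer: -5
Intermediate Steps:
S(j) = 1
-5*S(b(-1, 6)) = -5*1 = -5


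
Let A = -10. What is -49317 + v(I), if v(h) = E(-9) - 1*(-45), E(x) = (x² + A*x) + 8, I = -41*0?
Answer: -49093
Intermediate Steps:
I = 0
E(x) = 8 + x² - 10*x (E(x) = (x² - 10*x) + 8 = 8 + x² - 10*x)
v(h) = 224 (v(h) = (8 + (-9)² - 10*(-9)) - 1*(-45) = (8 + 81 + 90) + 45 = 179 + 45 = 224)
-49317 + v(I) = -49317 + 224 = -49093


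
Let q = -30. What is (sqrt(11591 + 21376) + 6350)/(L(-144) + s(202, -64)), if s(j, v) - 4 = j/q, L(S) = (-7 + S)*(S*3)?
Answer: 95250/978439 + 135*sqrt(407)/978439 ≈ 0.10013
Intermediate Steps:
L(S) = 3*S*(-7 + S) (L(S) = (-7 + S)*(3*S) = 3*S*(-7 + S))
s(j, v) = 4 - j/30 (s(j, v) = 4 + j/(-30) = 4 + j*(-1/30) = 4 - j/30)
(sqrt(11591 + 21376) + 6350)/(L(-144) + s(202, -64)) = (sqrt(11591 + 21376) + 6350)/(3*(-144)*(-7 - 144) + (4 - 1/30*202)) = (sqrt(32967) + 6350)/(3*(-144)*(-151) + (4 - 101/15)) = (9*sqrt(407) + 6350)/(65232 - 41/15) = (6350 + 9*sqrt(407))/(978439/15) = (6350 + 9*sqrt(407))*(15/978439) = 95250/978439 + 135*sqrt(407)/978439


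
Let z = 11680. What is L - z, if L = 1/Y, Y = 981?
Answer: -11458079/981 ≈ -11680.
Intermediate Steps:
L = 1/981 ≈ 0.0010194
L - z = 1/981 - 1*11680 = 1/981 - 11680 = -11458079/981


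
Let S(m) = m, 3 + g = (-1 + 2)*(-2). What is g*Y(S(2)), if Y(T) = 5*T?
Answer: -50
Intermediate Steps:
g = -5 (g = -3 + (-1 + 2)*(-2) = -3 + 1*(-2) = -3 - 2 = -5)
g*Y(S(2)) = -25*2 = -5*10 = -50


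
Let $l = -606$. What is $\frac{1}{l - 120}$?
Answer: $- \frac{1}{726} \approx -0.0013774$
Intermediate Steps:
$\frac{1}{l - 120} = \frac{1}{-606 - 120} = \frac{1}{-726} = - \frac{1}{726}$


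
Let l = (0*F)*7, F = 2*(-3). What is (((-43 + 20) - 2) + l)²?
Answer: 625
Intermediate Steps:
F = -6
l = 0 (l = (0*(-6))*7 = 0*7 = 0)
(((-43 + 20) - 2) + l)² = (((-43 + 20) - 2) + 0)² = ((-23 - 2) + 0)² = (-25 + 0)² = (-25)² = 625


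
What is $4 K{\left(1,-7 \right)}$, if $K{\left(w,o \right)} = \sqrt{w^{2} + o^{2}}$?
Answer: $20 \sqrt{2} \approx 28.284$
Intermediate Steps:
$K{\left(w,o \right)} = \sqrt{o^{2} + w^{2}}$
$4 K{\left(1,-7 \right)} = 4 \sqrt{\left(-7\right)^{2} + 1^{2}} = 4 \sqrt{49 + 1} = 4 \sqrt{50} = 4 \cdot 5 \sqrt{2} = 20 \sqrt{2}$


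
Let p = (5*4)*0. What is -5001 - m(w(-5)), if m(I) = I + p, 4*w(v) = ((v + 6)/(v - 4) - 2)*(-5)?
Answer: -180131/36 ≈ -5003.6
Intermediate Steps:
p = 0 (p = 20*0 = 0)
w(v) = 5/2 - 5*(6 + v)/(4*(-4 + v)) (w(v) = (((v + 6)/(v - 4) - 2)*(-5))/4 = (((6 + v)/(-4 + v) - 2)*(-5))/4 = ((-2 + (6 + v)/(-4 + v))*(-5))/4 = (10 - 5*(6 + v)/(-4 + v))/4 = 5/2 - 5*(6 + v)/(4*(-4 + v)))
m(I) = I (m(I) = I + 0 = I)
-5001 - m(w(-5)) = -5001 - 5*(-14 - 5)/(4*(-4 - 5)) = -5001 - 5*(-19)/(4*(-9)) = -5001 - 5*(-1)*(-19)/(4*9) = -5001 - 1*95/36 = -5001 - 95/36 = -180131/36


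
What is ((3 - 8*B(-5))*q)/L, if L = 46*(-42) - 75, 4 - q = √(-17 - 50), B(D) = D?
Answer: -172/2007 + 43*I*√67/2007 ≈ -0.0857 + 0.17537*I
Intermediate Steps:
q = 4 - I*√67 (q = 4 - √(-17 - 50) = 4 - √(-67) = 4 - I*√67 ≈ 4.0 - 8.1853*I)
L = -2007 (L = -1932 - 75 = -2007)
((3 - 8*B(-5))*q)/L = ((3 - 8*(-5))*(4 - I*√67))/(-2007) = ((3 + 40)*(4 - I*√67))*(-1/2007) = (43*(4 - I*√67))*(-1/2007) = (172 - 43*I*√67)*(-1/2007) = -172/2007 + 43*I*√67/2007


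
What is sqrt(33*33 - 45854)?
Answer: I*sqrt(44765) ≈ 211.58*I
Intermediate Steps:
sqrt(33*33 - 45854) = sqrt(1089 - 45854) = sqrt(-44765) = I*sqrt(44765)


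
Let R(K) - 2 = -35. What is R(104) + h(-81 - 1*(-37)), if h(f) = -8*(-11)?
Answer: 55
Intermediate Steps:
h(f) = 88
R(K) = -33 (R(K) = 2 - 35 = -33)
R(104) + h(-81 - 1*(-37)) = -33 + 88 = 55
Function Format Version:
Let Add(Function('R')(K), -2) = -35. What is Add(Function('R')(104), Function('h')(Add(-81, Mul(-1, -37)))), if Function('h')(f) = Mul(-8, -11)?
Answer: 55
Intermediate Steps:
Function('h')(f) = 88
Function('R')(K) = -33 (Function('R')(K) = Add(2, -35) = -33)
Add(Function('R')(104), Function('h')(Add(-81, Mul(-1, -37)))) = Add(-33, 88) = 55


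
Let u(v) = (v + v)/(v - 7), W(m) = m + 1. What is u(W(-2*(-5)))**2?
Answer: 121/4 ≈ 30.250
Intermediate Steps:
W(m) = 1 + m
u(v) = 2*v/(-7 + v) (u(v) = (2*v)/(-7 + v) = 2*v/(-7 + v))
u(W(-2*(-5)))**2 = (2*(1 - 2*(-5))/(-7 + (1 - 2*(-5))))**2 = (2*(1 + 10)/(-7 + (1 + 10)))**2 = (2*11/(-7 + 11))**2 = (2*11/4)**2 = (2*11*(1/4))**2 = (11/2)**2 = 121/4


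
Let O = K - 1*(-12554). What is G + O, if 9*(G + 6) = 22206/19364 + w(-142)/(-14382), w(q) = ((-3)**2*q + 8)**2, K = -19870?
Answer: -97782168649/13332114 ≈ -7334.3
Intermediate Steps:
w(q) = (8 + 9*q)**2 (w(q) = (9*q + 8)**2 = (8 + 9*q)**2)
O = -7316 (O = -19870 - 1*(-12554) = -19870 + 12554 = -7316)
G = -244422625/13332114 (G = -6 + (22206/19364 + (8 + 9*(-142))**2/(-14382))/9 = -6 + (22206*(1/19364) + (8 - 1278)**2*(-1/14382))/9 = -6 + (11103/9682 + (-1270)**2*(-1/14382))/9 = -6 + (11103/9682 + 1612900*(-1/14382))/9 = -6 + (11103/9682 - 806450/7191)/9 = -6 + (1/9)*(-164429941/1481346) = -6 - 164429941/13332114 = -244422625/13332114 ≈ -18.333)
G + O = -244422625/13332114 - 7316 = -97782168649/13332114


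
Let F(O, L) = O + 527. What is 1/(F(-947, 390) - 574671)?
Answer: -1/575091 ≈ -1.7389e-6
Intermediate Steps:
F(O, L) = 527 + O
1/(F(-947, 390) - 574671) = 1/((527 - 947) - 574671) = 1/(-420 - 574671) = 1/(-575091) = -1/575091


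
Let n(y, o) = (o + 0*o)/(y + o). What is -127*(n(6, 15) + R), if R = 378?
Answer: -336677/7 ≈ -48097.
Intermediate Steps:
n(y, o) = o/(o + y) (n(y, o) = (o + 0)/(o + y) = o/(o + y))
-127*(n(6, 15) + R) = -127*(15/(15 + 6) + 378) = -127*(15/21 + 378) = -127*(15*(1/21) + 378) = -127*(5/7 + 378) = -127*2651/7 = -336677/7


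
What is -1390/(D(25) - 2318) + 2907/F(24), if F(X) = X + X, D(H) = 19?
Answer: 2249971/36784 ≈ 61.167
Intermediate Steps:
F(X) = 2*X
-1390/(D(25) - 2318) + 2907/F(24) = -1390/(19 - 2318) + 2907/((2*24)) = -1390/(-2299) + 2907/48 = -1390*(-1/2299) + 2907*(1/48) = 1390/2299 + 969/16 = 2249971/36784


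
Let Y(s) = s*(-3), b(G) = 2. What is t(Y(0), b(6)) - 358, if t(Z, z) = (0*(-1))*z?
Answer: -358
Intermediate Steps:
Y(s) = -3*s
t(Z, z) = 0 (t(Z, z) = 0*z = 0)
t(Y(0), b(6)) - 358 = 0 - 358 = -358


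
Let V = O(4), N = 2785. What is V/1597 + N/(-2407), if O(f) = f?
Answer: -4438017/3843979 ≈ -1.1545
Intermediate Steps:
V = 4
V/1597 + N/(-2407) = 4/1597 + 2785/(-2407) = 4*(1/1597) + 2785*(-1/2407) = 4/1597 - 2785/2407 = -4438017/3843979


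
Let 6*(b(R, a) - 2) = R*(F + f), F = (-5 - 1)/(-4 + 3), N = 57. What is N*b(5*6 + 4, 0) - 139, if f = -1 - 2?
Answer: 944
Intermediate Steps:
F = 6 (F = -6/(-1) = -6*(-1) = 6)
f = -3
b(R, a) = 2 + R/2 (b(R, a) = 2 + (R*(6 - 3))/6 = 2 + (R*3)/6 = 2 + (3*R)/6 = 2 + R/2)
N*b(5*6 + 4, 0) - 139 = 57*(2 + (5*6 + 4)/2) - 139 = 57*(2 + (30 + 4)/2) - 139 = 57*(2 + (1/2)*34) - 139 = 57*(2 + 17) - 139 = 57*19 - 139 = 1083 - 139 = 944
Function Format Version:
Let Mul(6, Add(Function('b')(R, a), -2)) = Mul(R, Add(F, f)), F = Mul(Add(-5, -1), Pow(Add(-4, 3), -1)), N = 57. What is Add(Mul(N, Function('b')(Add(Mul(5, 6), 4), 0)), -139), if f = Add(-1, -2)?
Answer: 944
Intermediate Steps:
F = 6 (F = Mul(-6, Pow(-1, -1)) = Mul(-6, -1) = 6)
f = -3
Function('b')(R, a) = Add(2, Mul(Rational(1, 2), R)) (Function('b')(R, a) = Add(2, Mul(Rational(1, 6), Mul(R, Add(6, -3)))) = Add(2, Mul(Rational(1, 6), Mul(R, 3))) = Add(2, Mul(Rational(1, 6), Mul(3, R))) = Add(2, Mul(Rational(1, 2), R)))
Add(Mul(N, Function('b')(Add(Mul(5, 6), 4), 0)), -139) = Add(Mul(57, Add(2, Mul(Rational(1, 2), Add(Mul(5, 6), 4)))), -139) = Add(Mul(57, Add(2, Mul(Rational(1, 2), Add(30, 4)))), -139) = Add(Mul(57, Add(2, Mul(Rational(1, 2), 34))), -139) = Add(Mul(57, Add(2, 17)), -139) = Add(Mul(57, 19), -139) = Add(1083, -139) = 944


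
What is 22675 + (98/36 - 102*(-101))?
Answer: 593635/18 ≈ 32980.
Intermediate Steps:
22675 + (98/36 - 102*(-101)) = 22675 + (98*(1/36) + 10302) = 22675 + (49/18 + 10302) = 22675 + 185485/18 = 593635/18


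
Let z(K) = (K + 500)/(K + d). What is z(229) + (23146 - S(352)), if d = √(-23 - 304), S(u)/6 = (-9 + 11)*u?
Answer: 998643037/52768 - 729*I*√327/52768 ≈ 18925.0 - 0.24982*I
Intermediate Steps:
S(u) = 12*u (S(u) = 6*((-9 + 11)*u) = 6*(2*u) = 12*u)
d = I*√327 (d = √(-327) = I*√327 ≈ 18.083*I)
z(K) = (500 + K)/(K + I*√327) (z(K) = (K + 500)/(K + I*√327) = (500 + K)/(K + I*√327))
z(229) + (23146 - S(352)) = (500 + 229)/(229 + I*√327) + (23146 - 12*352) = 729/(229 + I*√327) + (23146 - 1*4224) = 729/(229 + I*√327) + (23146 - 4224) = 729/(229 + I*√327) + 18922 = 18922 + 729/(229 + I*√327)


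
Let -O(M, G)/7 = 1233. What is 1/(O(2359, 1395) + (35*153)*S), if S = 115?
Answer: 1/607194 ≈ 1.6469e-6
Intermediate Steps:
O(M, G) = -8631 (O(M, G) = -7*1233 = -8631)
1/(O(2359, 1395) + (35*153)*S) = 1/(-8631 + (35*153)*115) = 1/(-8631 + 5355*115) = 1/(-8631 + 615825) = 1/607194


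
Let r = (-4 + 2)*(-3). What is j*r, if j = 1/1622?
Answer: 3/811 ≈ 0.0036991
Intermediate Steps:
r = 6 (r = -2*(-3) = 6)
j = 1/1622 ≈ 0.00061652
j*r = (1/1622)*6 = 3/811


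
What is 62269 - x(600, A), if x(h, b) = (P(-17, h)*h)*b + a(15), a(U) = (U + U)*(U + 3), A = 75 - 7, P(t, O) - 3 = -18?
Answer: 673729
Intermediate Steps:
P(t, O) = -15 (P(t, O) = 3 - 18 = -15)
A = 68
a(U) = 2*U*(3 + U) (a(U) = (2*U)*(3 + U) = 2*U*(3 + U))
x(h, b) = 540 - 15*b*h (x(h, b) = (-15*h)*b + 2*15*(3 + 15) = -15*b*h + 2*15*18 = -15*b*h + 540 = 540 - 15*b*h)
62269 - x(600, A) = 62269 - (540 - 15*68*600) = 62269 - (540 - 612000) = 62269 - 1*(-611460) = 62269 + 611460 = 673729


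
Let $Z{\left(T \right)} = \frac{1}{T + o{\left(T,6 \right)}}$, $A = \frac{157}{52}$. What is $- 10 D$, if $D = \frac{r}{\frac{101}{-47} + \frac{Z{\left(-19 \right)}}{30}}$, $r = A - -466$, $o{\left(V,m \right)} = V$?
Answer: $\frac{3266906550}{1497431} \approx 2181.7$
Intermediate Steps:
$A = \frac{157}{52}$ ($A = 157 \cdot \frac{1}{52} = \frac{157}{52} \approx 3.0192$)
$Z{\left(T \right)} = \frac{1}{2 T}$ ($Z{\left(T \right)} = \frac{1}{T + T} = \frac{1}{2 T}$)
$r = \frac{24389}{52}$ ($r = \frac{157}{52} - -466 = \frac{157}{52} + 466 = \frac{24389}{52} \approx 469.02$)
$D = - \frac{326690655}{1497431}$ ($D = \frac{24389}{52 \left(\frac{101}{-47} + \frac{\frac{1}{2} \frac{1}{-19}}{30}\right)} = \frac{24389}{52 \left(101 \left(- \frac{1}{47}\right) + \frac{1}{2} \left(- \frac{1}{19}\right) \frac{1}{30}\right)} = \frac{24389}{52 \left(- \frac{101}{47} - \frac{1}{1140}\right)} = \frac{24389}{52 \left(- \frac{115187}{53580}\right)} = \frac{24389}{52} \left(- \frac{53580}{115187}\right) = - \frac{326690655}{1497431} \approx -218.17$)
$- 10 D = \left(-10\right) \left(- \frac{326690655}{1497431}\right) = \frac{3266906550}{1497431}$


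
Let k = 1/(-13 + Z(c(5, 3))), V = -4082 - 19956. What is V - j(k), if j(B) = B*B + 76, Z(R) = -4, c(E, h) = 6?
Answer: -6968947/289 ≈ -24114.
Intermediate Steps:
V = -24038
k = -1/17 (k = 1/(-13 - 4) = 1/(-17) = -1/17 ≈ -0.058824)
j(B) = 76 + B**2 (j(B) = B**2 + 76 = 76 + B**2)
V - j(k) = -24038 - (76 + (-1/17)**2) = -24038 - (76 + 1/289) = -24038 - 1*21965/289 = -24038 - 21965/289 = -6968947/289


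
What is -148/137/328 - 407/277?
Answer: -4582487/3111818 ≈ -1.4726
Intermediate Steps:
-148/137/328 - 407/277 = -148*1/137*(1/328) - 407*1/277 = -148/137*1/328 - 407/277 = -37/11234 - 407/277 = -4582487/3111818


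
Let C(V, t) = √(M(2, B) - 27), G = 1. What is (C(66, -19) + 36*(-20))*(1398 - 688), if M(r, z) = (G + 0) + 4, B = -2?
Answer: -511200 + 710*I*√22 ≈ -5.112e+5 + 3330.2*I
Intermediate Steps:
M(r, z) = 5 (M(r, z) = (1 + 0) + 4 = 1 + 4 = 5)
C(V, t) = I*√22 (C(V, t) = √(5 - 27) = √(-22) = I*√22)
(C(66, -19) + 36*(-20))*(1398 - 688) = (I*√22 + 36*(-20))*(1398 - 688) = (I*√22 - 720)*710 = (-720 + I*√22)*710 = -511200 + 710*I*√22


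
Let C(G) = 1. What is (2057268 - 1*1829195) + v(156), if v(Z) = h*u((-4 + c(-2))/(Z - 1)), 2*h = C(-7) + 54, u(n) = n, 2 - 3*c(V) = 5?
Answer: 14140471/62 ≈ 2.2807e+5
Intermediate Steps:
c(V) = -1 (c(V) = 2/3 - 1/3*5 = 2/3 - 5/3 = -1)
h = 55/2 (h = (1 + 54)/2 = (1/2)*55 = 55/2 ≈ 27.500)
v(Z) = -275/(2*(-1 + Z)) (v(Z) = 55*((-4 - 1)/(Z - 1))/2 = 55*(-5/(-1 + Z))/2 = -275/(2*(-1 + Z)))
(2057268 - 1*1829195) + v(156) = (2057268 - 1*1829195) - 275/(-2 + 2*156) = (2057268 - 1829195) - 275/(-2 + 312) = 228073 - 275/310 = 228073 - 275*1/310 = 228073 - 55/62 = 14140471/62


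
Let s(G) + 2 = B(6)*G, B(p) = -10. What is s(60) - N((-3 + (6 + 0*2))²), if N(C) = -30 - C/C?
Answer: -571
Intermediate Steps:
s(G) = -2 - 10*G
N(C) = -31 (N(C) = -30 - 1*1 = -30 - 1 = -31)
s(60) - N((-3 + (6 + 0*2))²) = (-2 - 10*60) - 1*(-31) = (-2 - 600) + 31 = -602 + 31 = -571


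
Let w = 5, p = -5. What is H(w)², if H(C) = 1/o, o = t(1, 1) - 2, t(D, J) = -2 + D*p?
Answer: 1/81 ≈ 0.012346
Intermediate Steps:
t(D, J) = -2 - 5*D (t(D, J) = -2 + D*(-5) = -2 - 5*D)
o = -9 (o = (-2 - 5*1) - 2 = (-2 - 5) - 2 = -7 - 2 = -9)
H(C) = -⅑ (H(C) = 1/(-9) = -⅑)
H(w)² = (-⅑)² = 1/81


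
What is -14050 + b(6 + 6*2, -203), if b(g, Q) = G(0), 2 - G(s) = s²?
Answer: -14048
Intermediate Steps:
G(s) = 2 - s²
b(g, Q) = 2 (b(g, Q) = 2 - 1*0² = 2 - 1*0 = 2 + 0 = 2)
-14050 + b(6 + 6*2, -203) = -14050 + 2 = -14048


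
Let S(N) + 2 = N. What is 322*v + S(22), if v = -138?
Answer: -44416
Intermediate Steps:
S(N) = -2 + N
322*v + S(22) = 322*(-138) + (-2 + 22) = -44436 + 20 = -44416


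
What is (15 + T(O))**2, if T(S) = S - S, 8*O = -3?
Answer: 225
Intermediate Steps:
O = -3/8 (O = (1/8)*(-3) = -3/8 ≈ -0.37500)
T(S) = 0
(15 + T(O))**2 = (15 + 0)**2 = 15**2 = 225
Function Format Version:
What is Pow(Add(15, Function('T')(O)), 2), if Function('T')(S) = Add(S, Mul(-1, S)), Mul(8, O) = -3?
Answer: 225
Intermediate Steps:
O = Rational(-3, 8) (O = Mul(Rational(1, 8), -3) = Rational(-3, 8) ≈ -0.37500)
Function('T')(S) = 0
Pow(Add(15, Function('T')(O)), 2) = Pow(Add(15, 0), 2) = Pow(15, 2) = 225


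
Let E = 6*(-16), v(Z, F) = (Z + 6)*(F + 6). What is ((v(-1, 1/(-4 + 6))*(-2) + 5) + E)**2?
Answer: 24336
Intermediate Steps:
v(Z, F) = (6 + F)*(6 + Z) (v(Z, F) = (6 + Z)*(6 + F) = (6 + F)*(6 + Z))
E = -96
((v(-1, 1/(-4 + 6))*(-2) + 5) + E)**2 = (((36 + 6/(-4 + 6) + 6*(-1) - 1/(-4 + 6))*(-2) + 5) - 96)**2 = (((36 + 6/2 - 6 - 1/2)*(-2) + 5) - 96)**2 = (((36 + 6*(1/2) - 6 + (1/2)*(-1))*(-2) + 5) - 96)**2 = (((36 + 3 - 6 - 1/2)*(-2) + 5) - 96)**2 = (((65/2)*(-2) + 5) - 96)**2 = ((-65 + 5) - 96)**2 = (-60 - 96)**2 = (-156)**2 = 24336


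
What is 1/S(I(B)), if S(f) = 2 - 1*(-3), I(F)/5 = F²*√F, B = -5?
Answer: ⅕ ≈ 0.20000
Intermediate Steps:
I(F) = 5*F^(5/2) (I(F) = 5*(F²*√F) = 5*F^(5/2))
S(f) = 5 (S(f) = 2 + 3 = 5)
1/S(I(B)) = 1/5 = ⅕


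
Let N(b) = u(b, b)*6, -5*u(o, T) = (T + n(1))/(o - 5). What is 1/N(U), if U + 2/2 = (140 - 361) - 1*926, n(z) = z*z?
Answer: -5765/6882 ≈ -0.83769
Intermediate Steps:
n(z) = z²
U = -1148 (U = -1 + ((140 - 361) - 1*926) = -1 + (-221 - 926) = -1 - 1147 = -1148)
u(o, T) = -(1 + T)/(5*(-5 + o)) (u(o, T) = -(T + 1²)/(5*(o - 5)) = -(T + 1)/(5*(-5 + o)) = -(1 + T)/(5*(-5 + o)))
N(b) = 6*(-1 - b)/(5*(-5 + b)) (N(b) = ((-1 - b)/(5*(-5 + b)))*6 = 6*(-1 - b)/(5*(-5 + b)))
1/N(U) = 1/(6*(-1 - 1*(-1148))/(5*(-5 - 1148))) = 1/((6/5)*(-1 + 1148)/(-1153)) = 1/((6/5)*(-1/1153)*1147) = 1/(-6882/5765) = -5765/6882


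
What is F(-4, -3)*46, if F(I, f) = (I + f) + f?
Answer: -460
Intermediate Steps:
F(I, f) = I + 2*f
F(-4, -3)*46 = (-4 + 2*(-3))*46 = (-4 - 6)*46 = -10*46 = -460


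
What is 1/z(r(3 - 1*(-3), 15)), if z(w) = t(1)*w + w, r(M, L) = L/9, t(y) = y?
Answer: 3/10 ≈ 0.30000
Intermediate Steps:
r(M, L) = L/9 (r(M, L) = L*(⅑) = L/9)
z(w) = 2*w (z(w) = 1*w + w = w + w = 2*w)
1/z(r(3 - 1*(-3), 15)) = 1/(2*((⅑)*15)) = 1/(2*(5/3)) = 1/(10/3) = 3/10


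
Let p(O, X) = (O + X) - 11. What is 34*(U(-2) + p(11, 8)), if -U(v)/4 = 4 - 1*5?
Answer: 408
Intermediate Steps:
U(v) = 4 (U(v) = -4*(4 - 1*5) = -4*(4 - 5) = -4*(-1) = 4)
p(O, X) = -11 + O + X
34*(U(-2) + p(11, 8)) = 34*(4 + (-11 + 11 + 8)) = 34*(4 + 8) = 34*12 = 408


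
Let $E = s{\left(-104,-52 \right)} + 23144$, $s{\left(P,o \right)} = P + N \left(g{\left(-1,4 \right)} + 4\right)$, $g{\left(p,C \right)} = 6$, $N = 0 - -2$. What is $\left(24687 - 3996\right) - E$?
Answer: $-2369$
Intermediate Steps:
$N = 2$ ($N = 0 + 2 = 2$)
$s{\left(P,o \right)} = 20 + P$ ($s{\left(P,o \right)} = P + 2 \left(6 + 4\right) = P + 2 \cdot 10 = P + 20 = 20 + P$)
$E = 23060$ ($E = \left(20 - 104\right) + 23144 = -84 + 23144 = 23060$)
$\left(24687 - 3996\right) - E = \left(24687 - 3996\right) - 23060 = 20691 - 23060 = -2369$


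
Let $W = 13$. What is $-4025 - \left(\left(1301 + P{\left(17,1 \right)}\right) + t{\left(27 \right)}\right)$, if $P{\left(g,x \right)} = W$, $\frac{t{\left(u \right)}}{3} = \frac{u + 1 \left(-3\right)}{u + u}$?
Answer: $- \frac{16021}{3} \approx -5340.3$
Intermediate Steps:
$t{\left(u \right)} = \frac{3 \left(-3 + u\right)}{2 u}$ ($t{\left(u \right)} = 3 \frac{u + 1 \left(-3\right)}{u + u} = 3 \frac{u - 3}{2 u} = 3 \left(-3 + u\right) \frac{1}{2 u} = 3 \frac{-3 + u}{2 u} = \frac{3 \left(-3 + u\right)}{2 u}$)
$P{\left(g,x \right)} = 13$
$-4025 - \left(\left(1301 + P{\left(17,1 \right)}\right) + t{\left(27 \right)}\right) = -4025 - \left(\left(1301 + 13\right) + \frac{3 \left(-3 + 27\right)}{2 \cdot 27}\right) = -4025 - \left(1314 + \frac{3}{2} \cdot \frac{1}{27} \cdot 24\right) = -4025 - \left(1314 + \frac{4}{3}\right) = -4025 - \frac{3946}{3} = - \frac{16021}{3}$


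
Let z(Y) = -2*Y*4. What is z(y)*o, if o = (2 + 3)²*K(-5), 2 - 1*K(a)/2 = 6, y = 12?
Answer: 19200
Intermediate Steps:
K(a) = -8 (K(a) = 4 - 2*6 = 4 - 12 = -8)
o = -200 (o = (2 + 3)²*(-8) = 5²*(-8) = 25*(-8) = -200)
z(Y) = -8*Y
z(y)*o = -8*12*(-200) = -96*(-200) = 19200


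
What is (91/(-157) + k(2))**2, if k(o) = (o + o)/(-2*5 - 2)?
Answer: 184900/221841 ≈ 0.83348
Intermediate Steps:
k(o) = -o/6 (k(o) = (2*o)/(-10 - 2) = (2*o)/(-12) = (2*o)*(-1/12) = -o/6)
(91/(-157) + k(2))**2 = (91/(-157) - 1/6*2)**2 = (91*(-1/157) - 1/3)**2 = (-91/157 - 1/3)**2 = (-430/471)**2 = 184900/221841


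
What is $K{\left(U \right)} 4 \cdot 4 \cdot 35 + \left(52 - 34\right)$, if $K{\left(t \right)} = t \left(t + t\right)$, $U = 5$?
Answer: $28018$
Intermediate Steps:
$K{\left(t \right)} = 2 t^{2}$ ($K{\left(t \right)} = t 2 t = 2 t^{2}$)
$K{\left(U \right)} 4 \cdot 4 \cdot 35 + \left(52 - 34\right) = 2 \cdot 5^{2} \cdot 4 \cdot 4 \cdot 35 + \left(52 - 34\right) = 2 \cdot 25 \cdot 4 \cdot 4 \cdot 35 + 18 = 50 \cdot 4 \cdot 4 \cdot 35 + 18 = 200 \cdot 4 \cdot 35 + 18 = 800 \cdot 35 + 18 = 28000 + 18 = 28018$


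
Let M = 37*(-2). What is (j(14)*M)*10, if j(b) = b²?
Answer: -145040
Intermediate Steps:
M = -74
(j(14)*M)*10 = (14²*(-74))*10 = (196*(-74))*10 = -14504*10 = -145040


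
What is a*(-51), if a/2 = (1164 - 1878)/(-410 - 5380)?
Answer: -12138/965 ≈ -12.578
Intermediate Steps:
a = 238/965 (a = 2*((1164 - 1878)/(-410 - 5380)) = 2*(-714/(-5790)) = 2*(-714*(-1/5790)) = 2*(119/965) = 238/965 ≈ 0.24663)
a*(-51) = (238/965)*(-51) = -12138/965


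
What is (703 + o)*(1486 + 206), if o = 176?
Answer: 1487268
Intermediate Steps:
(703 + o)*(1486 + 206) = (703 + 176)*(1486 + 206) = 879*1692 = 1487268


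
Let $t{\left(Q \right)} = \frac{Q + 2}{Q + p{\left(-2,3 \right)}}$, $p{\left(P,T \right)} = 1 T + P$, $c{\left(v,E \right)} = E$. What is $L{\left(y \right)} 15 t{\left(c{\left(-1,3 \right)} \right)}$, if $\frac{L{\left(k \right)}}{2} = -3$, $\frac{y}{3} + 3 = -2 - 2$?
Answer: $- \frac{225}{2} \approx -112.5$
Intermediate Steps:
$y = -21$ ($y = -9 + 3 \left(-2 - 2\right) = -9 + 3 \left(-4\right) = -9 - 12 = -21$)
$L{\left(k \right)} = -6$ ($L{\left(k \right)} = 2 \left(-3\right) = -6$)
$p{\left(P,T \right)} = P + T$ ($p{\left(P,T \right)} = T + P = P + T$)
$t{\left(Q \right)} = \frac{2 + Q}{1 + Q}$ ($t{\left(Q \right)} = \frac{Q + 2}{Q + \left(-2 + 3\right)} = \frac{2 + Q}{Q + 1} = \frac{2 + Q}{1 + Q}$)
$L{\left(y \right)} 15 t{\left(c{\left(-1,3 \right)} \right)} = \left(-6\right) 15 \frac{2 + 3}{1 + 3} = - 90 \cdot \frac{1}{4} \cdot 5 = \left(-90\right) \frac{5}{4} = - \frac{225}{2}$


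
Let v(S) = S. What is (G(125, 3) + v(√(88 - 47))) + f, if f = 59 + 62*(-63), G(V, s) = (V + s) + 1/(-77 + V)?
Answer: -178511/48 + √41 ≈ -3712.6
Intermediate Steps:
G(V, s) = V + s + 1/(-77 + V)
f = -3847 (f = 59 - 3906 = -3847)
(G(125, 3) + v(√(88 - 47))) + f = ((1 + 125² - 77*125 - 77*3 + 125*3)/(-77 + 125) + √(88 - 47)) - 3847 = ((1 + 15625 - 9625 - 231 + 375)/48 + √41) - 3847 = ((1/48)*6145 + √41) - 3847 = (6145/48 + √41) - 3847 = -178511/48 + √41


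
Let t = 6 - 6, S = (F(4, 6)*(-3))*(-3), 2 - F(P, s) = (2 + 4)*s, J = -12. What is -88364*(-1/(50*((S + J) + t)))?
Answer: -22091/3975 ≈ -5.5575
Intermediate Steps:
F(P, s) = 2 - 6*s (F(P, s) = 2 - (2 + 4)*s = 2 - 6*s)
S = -306 (S = ((2 - 6*6)*(-3))*(-3) = ((2 - 36)*(-3))*(-3) = -34*(-3)*(-3) = 102*(-3) = -306)
t = 0
-88364*(-1/(50*((S + J) + t))) = -88364*(-1/(50*((-306 - 12) + 0))) = -88364*(-1/(50*(-318 + 0))) = -88364/((25*(-318))*(-2)) = -88364/((-7950*(-2))) = -88364/15900 = -88364*1/15900 = -22091/3975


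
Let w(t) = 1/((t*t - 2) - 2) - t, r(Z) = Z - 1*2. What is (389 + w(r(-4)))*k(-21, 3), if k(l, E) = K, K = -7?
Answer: -88487/32 ≈ -2765.2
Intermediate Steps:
k(l, E) = -7
r(Z) = -2 + Z (r(Z) = Z - 2 = -2 + Z)
w(t) = 1/(-4 + t²) - t (w(t) = 1/((t² - 2) - 2) - t = 1/((-2 + t²) - 2) - t = 1/(-4 + t²) - t)
(389 + w(r(-4)))*k(-21, 3) = (389 + (1 - (-2 - 4)³ + 4*(-2 - 4))/(-4 + (-2 - 4)²))*(-7) = (389 + (1 - 1*(-6)³ + 4*(-6))/(-4 + (-6)²))*(-7) = (389 + (1 - 1*(-216) - 24)/(-4 + 36))*(-7) = (389 + (1 + 216 - 24)/32)*(-7) = (389 + (1/32)*193)*(-7) = (389 + 193/32)*(-7) = (12641/32)*(-7) = -88487/32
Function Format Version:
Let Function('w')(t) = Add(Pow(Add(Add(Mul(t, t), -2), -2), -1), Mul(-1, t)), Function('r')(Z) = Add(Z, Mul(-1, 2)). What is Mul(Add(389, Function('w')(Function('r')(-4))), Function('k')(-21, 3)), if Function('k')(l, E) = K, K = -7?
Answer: Rational(-88487, 32) ≈ -2765.2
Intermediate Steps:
Function('k')(l, E) = -7
Function('r')(Z) = Add(-2, Z) (Function('r')(Z) = Add(Z, -2) = Add(-2, Z))
Function('w')(t) = Add(Pow(Add(-4, Pow(t, 2)), -1), Mul(-1, t)) (Function('w')(t) = Add(Pow(Add(Add(Pow(t, 2), -2), -2), -1), Mul(-1, t)) = Add(Pow(Add(Add(-2, Pow(t, 2)), -2), -1), Mul(-1, t)) = Add(Pow(Add(-4, Pow(t, 2)), -1), Mul(-1, t)))
Mul(Add(389, Function('w')(Function('r')(-4))), Function('k')(-21, 3)) = Mul(Add(389, Mul(Pow(Add(-4, Pow(Add(-2, -4), 2)), -1), Add(1, Mul(-1, Pow(Add(-2, -4), 3)), Mul(4, Add(-2, -4))))), -7) = Mul(Add(389, Mul(Pow(Add(-4, Pow(-6, 2)), -1), Add(1, Mul(-1, Pow(-6, 3)), Mul(4, -6)))), -7) = Mul(Add(389, Mul(Pow(Add(-4, 36), -1), Add(1, Mul(-1, -216), -24))), -7) = Mul(Add(389, Mul(Pow(32, -1), Add(1, 216, -24))), -7) = Mul(Add(389, Mul(Rational(1, 32), 193)), -7) = Mul(Add(389, Rational(193, 32)), -7) = Mul(Rational(12641, 32), -7) = Rational(-88487, 32)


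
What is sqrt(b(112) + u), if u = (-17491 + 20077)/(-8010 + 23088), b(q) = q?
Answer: sqrt(708382031)/2513 ≈ 10.591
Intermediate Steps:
u = 431/2513 (u = 2586/15078 = 2586*(1/15078) = 431/2513 ≈ 0.17151)
sqrt(b(112) + u) = sqrt(112 + 431/2513) = sqrt(281887/2513) = sqrt(708382031)/2513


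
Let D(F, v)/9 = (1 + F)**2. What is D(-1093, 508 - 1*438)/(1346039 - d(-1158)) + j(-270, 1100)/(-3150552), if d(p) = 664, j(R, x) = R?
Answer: 5635440302067/706445649500 ≈ 7.9772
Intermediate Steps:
D(F, v) = 9*(1 + F)**2
D(-1093, 508 - 1*438)/(1346039 - d(-1158)) + j(-270, 1100)/(-3150552) = (9*(1 - 1093)**2)/(1346039 - 1*664) - 270/(-3150552) = (9*(-1092)**2)/(1346039 - 664) - 270*(-1/3150552) = (9*1192464)/1345375 + 45/525092 = 10732176*(1/1345375) + 45/525092 = 10732176/1345375 + 45/525092 = 5635440302067/706445649500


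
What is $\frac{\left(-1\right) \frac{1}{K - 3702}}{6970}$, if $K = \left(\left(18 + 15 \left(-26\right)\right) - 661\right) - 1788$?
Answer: $\frac{1}{45465310} \approx 2.1995 \cdot 10^{-8}$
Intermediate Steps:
$K = -2821$ ($K = \left(\left(18 - 390\right) - 661\right) - 1788 = \left(-372 - 661\right) - 1788 = -1033 - 1788 = -2821$)
$\frac{\left(-1\right) \frac{1}{K - 3702}}{6970} = \frac{\left(-1\right) \frac{1}{-2821 - 3702}}{6970} = - \frac{1}{-6523} \cdot \frac{1}{6970} = \left(-1\right) \left(- \frac{1}{6523}\right) \frac{1}{6970} = \frac{1}{6523} \cdot \frac{1}{6970} = \frac{1}{45465310}$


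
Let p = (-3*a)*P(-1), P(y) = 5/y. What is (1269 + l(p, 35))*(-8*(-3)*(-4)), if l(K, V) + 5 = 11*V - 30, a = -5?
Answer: -155424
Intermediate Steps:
p = -75 (p = (-3*(-5))*(5/(-1)) = 15*(5*(-1)) = 15*(-5) = -75)
l(K, V) = -35 + 11*V (l(K, V) = -5 + (11*V - 30) = -5 + (-30 + 11*V) = -35 + 11*V)
(1269 + l(p, 35))*(-8*(-3)*(-4)) = (1269 + (-35 + 11*35))*(-8*(-3)*(-4)) = (1269 + (-35 + 385))*(-(-24)*(-4)) = (1269 + 350)*(-1*96) = 1619*(-96) = -155424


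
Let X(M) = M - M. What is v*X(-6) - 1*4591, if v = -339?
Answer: -4591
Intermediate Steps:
X(M) = 0
v*X(-6) - 1*4591 = -339*0 - 1*4591 = 0 - 4591 = -4591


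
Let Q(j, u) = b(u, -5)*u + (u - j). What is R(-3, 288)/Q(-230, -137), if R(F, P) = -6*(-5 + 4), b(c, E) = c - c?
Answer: 2/31 ≈ 0.064516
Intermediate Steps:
b(c, E) = 0
R(F, P) = 6 (R(F, P) = -6*(-1) = 6)
Q(j, u) = u - j (Q(j, u) = 0*u + (u - j) = 0 + (u - j) = u - j)
R(-3, 288)/Q(-230, -137) = 6/(-137 - 1*(-230)) = 6/(-137 + 230) = 6/93 = 6*(1/93) = 2/31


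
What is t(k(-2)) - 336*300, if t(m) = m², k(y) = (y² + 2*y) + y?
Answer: -100796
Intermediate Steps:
k(y) = y² + 3*y
t(k(-2)) - 336*300 = (-2*(3 - 2))² - 336*300 = (-2*1)² - 100800 = (-2)² - 100800 = 4 - 100800 = -100796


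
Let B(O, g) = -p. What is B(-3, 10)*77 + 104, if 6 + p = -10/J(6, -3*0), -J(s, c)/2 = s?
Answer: 3011/6 ≈ 501.83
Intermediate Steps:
J(s, c) = -2*s
p = -31/6 (p = -6 - 10/((-2*6)) = -6 - 10/(-12) = -6 - 10*(-1/12) = -6 + ⅚ = -31/6 ≈ -5.1667)
B(O, g) = 31/6 (B(O, g) = -1*(-31/6) = 31/6)
B(-3, 10)*77 + 104 = (31/6)*77 + 104 = 2387/6 + 104 = 3011/6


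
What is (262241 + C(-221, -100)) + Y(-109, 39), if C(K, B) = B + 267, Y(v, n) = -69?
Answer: 262339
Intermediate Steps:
C(K, B) = 267 + B
(262241 + C(-221, -100)) + Y(-109, 39) = (262241 + (267 - 100)) - 69 = (262241 + 167) - 69 = 262408 - 69 = 262339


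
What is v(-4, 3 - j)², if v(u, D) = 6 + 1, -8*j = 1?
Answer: 49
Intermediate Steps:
j = -⅛ (j = -⅛*1 = -⅛ ≈ -0.12500)
v(u, D) = 7
v(-4, 3 - j)² = 7² = 49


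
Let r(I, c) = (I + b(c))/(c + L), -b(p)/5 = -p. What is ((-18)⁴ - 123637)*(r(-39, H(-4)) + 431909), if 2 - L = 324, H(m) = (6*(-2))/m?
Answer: -2571093825695/319 ≈ -8.0599e+9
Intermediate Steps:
b(p) = 5*p (b(p) = -(-5)*p = 5*p)
H(m) = -12/m
L = -322 (L = 2 - 1*324 = 2 - 324 = -322)
r(I, c) = (I + 5*c)/(-322 + c) (r(I, c) = (I + 5*c)/(c - 322) = (I + 5*c)/(-322 + c))
((-18)⁴ - 123637)*(r(-39, H(-4)) + 431909) = ((-18)⁴ - 123637)*((-39 + 5*(-12/(-4)))/(-322 - 12/(-4)) + 431909) = (104976 - 123637)*((-39 + 5*(-12*(-¼)))/(-322 - 12*(-¼)) + 431909) = -18661*((-39 + 5*3)/(-322 + 3) + 431909) = -18661*((-39 + 15)/(-319) + 431909) = -18661*(-1/319*(-24) + 431909) = -18661*(24/319 + 431909) = -18661*137778995/319 = -2571093825695/319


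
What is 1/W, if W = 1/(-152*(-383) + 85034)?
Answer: 143250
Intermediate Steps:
W = 1/143250 (W = 1/(58216 + 85034) = 1/143250 ≈ 6.9808e-6)
1/W = 1/(1/143250) = 143250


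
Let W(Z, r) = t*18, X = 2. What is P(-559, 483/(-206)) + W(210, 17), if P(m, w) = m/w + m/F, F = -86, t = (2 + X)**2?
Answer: 514795/966 ≈ 532.91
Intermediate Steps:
t = 16 (t = (2 + 2)**2 = 4**2 = 16)
W(Z, r) = 288 (W(Z, r) = 16*18 = 288)
P(m, w) = -m/86 + m/w (P(m, w) = m/w + m/(-86) = m/w + m*(-1/86) = m/w - m/86 = -m/86 + m/w)
P(-559, 483/(-206)) + W(210, 17) = (-1/86*(-559) - 559/(483/(-206))) + 288 = (13/2 - 559/(483*(-1/206))) + 288 = (13/2 - 559/(-483/206)) + 288 = (13/2 - 559*(-206/483)) + 288 = (13/2 + 115154/483) + 288 = 236587/966 + 288 = 514795/966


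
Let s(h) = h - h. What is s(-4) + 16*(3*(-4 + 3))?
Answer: -48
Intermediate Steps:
s(h) = 0
s(-4) + 16*(3*(-4 + 3)) = 0 + 16*(3*(-4 + 3)) = 0 + 16*(3*(-1)) = 0 + 16*(-3) = 0 - 48 = -48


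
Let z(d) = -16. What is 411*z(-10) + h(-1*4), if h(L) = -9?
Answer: -6585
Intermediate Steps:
411*z(-10) + h(-1*4) = 411*(-16) - 9 = -6576 - 9 = -6585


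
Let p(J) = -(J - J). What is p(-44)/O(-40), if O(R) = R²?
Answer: 0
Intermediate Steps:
p(J) = 0 (p(J) = -1*0 = 0)
p(-44)/O(-40) = 0/((-40)²) = 0/1600 = 0*(1/1600) = 0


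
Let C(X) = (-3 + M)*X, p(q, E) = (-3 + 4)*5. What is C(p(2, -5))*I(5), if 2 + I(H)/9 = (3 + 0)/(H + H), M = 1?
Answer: 153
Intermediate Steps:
I(H) = -18 + 27/(2*H) (I(H) = -18 + 9*((3 + 0)/(H + H)) = -18 + 9*(3/((2*H))) = -18 + 9*(3*(1/(2*H))) = -18 + 9*(3/(2*H)) = -18 + 27/(2*H))
p(q, E) = 5 (p(q, E) = 1*5 = 5)
C(X) = -2*X (C(X) = (-3 + 1)*X = -2*X)
C(p(2, -5))*I(5) = (-2*5)*(-18 + (27/2)/5) = -10*(-18 + (27/2)*(⅕)) = -10*(-18 + 27/10) = -10*(-153/10) = 153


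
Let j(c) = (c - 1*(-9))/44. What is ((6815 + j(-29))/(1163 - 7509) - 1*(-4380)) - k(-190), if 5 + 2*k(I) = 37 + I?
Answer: 155594997/34903 ≈ 4457.9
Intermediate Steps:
j(c) = 9/44 + c/44 (j(c) = (c + 9)*(1/44) = (9 + c)*(1/44) = 9/44 + c/44)
k(I) = 16 + I/2 (k(I) = -5/2 + (37 + I)/2 = -5/2 + (37/2 + I/2) = 16 + I/2)
((6815 + j(-29))/(1163 - 7509) - 1*(-4380)) - k(-190) = ((6815 + (9/44 + (1/44)*(-29)))/(1163 - 7509) - 1*(-4380)) - (16 + (½)*(-190)) = ((6815 + (9/44 - 29/44))/(-6346) + 4380) - (16 - 95) = ((6815 - 5/11)*(-1/6346) + 4380) - 1*(-79) = ((74960/11)*(-1/6346) + 4380) + 79 = (-37480/34903 + 4380) + 79 = 152837660/34903 + 79 = 155594997/34903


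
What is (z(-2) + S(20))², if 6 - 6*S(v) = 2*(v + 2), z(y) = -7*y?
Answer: 529/9 ≈ 58.778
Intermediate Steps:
S(v) = ⅓ - v/3 (S(v) = 1 - (v + 2)/3 = 1 - (2 + v)/3 = 1 - (4 + 2*v)/6 = 1 + (-⅔ - v/3) = ⅓ - v/3)
(z(-2) + S(20))² = (-7*(-2) + (⅓ - ⅓*20))² = (14 + (⅓ - 20/3))² = (14 - 19/3)² = (23/3)² = 529/9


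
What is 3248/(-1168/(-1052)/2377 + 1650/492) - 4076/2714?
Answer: 225590379434930/233323216433 ≈ 966.86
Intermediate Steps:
3248/(-1168/(-1052)/2377 + 1650/492) - 4076/2714 = 3248/(-1168*(-1/1052)*(1/2377) + 1650*(1/492)) - 4076*1/2714 = 3248/((292/263)*(1/2377) + 275/82) - 2038/1357 = 3248/(292/625151 + 275/82) - 2038/1357 = 3248/(171940469/51262382) - 2038/1357 = 3248*(51262382/171940469) - 2038/1357 = 166500216736/171940469 - 2038/1357 = 225590379434930/233323216433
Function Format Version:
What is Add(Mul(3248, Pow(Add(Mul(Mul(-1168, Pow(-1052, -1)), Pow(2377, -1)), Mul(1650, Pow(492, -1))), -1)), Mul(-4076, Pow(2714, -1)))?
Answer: Rational(225590379434930, 233323216433) ≈ 966.86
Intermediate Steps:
Add(Mul(3248, Pow(Add(Mul(Mul(-1168, Pow(-1052, -1)), Pow(2377, -1)), Mul(1650, Pow(492, -1))), -1)), Mul(-4076, Pow(2714, -1))) = Add(Mul(3248, Pow(Add(Mul(Mul(-1168, Rational(-1, 1052)), Rational(1, 2377)), Mul(1650, Rational(1, 492))), -1)), Mul(-4076, Rational(1, 2714))) = Add(Mul(3248, Pow(Add(Mul(Rational(292, 263), Rational(1, 2377)), Rational(275, 82)), -1)), Rational(-2038, 1357)) = Add(Mul(3248, Pow(Add(Rational(292, 625151), Rational(275, 82)), -1)), Rational(-2038, 1357)) = Add(Mul(3248, Pow(Rational(171940469, 51262382), -1)), Rational(-2038, 1357)) = Add(Mul(3248, Rational(51262382, 171940469)), Rational(-2038, 1357)) = Add(Rational(166500216736, 171940469), Rational(-2038, 1357)) = Rational(225590379434930, 233323216433)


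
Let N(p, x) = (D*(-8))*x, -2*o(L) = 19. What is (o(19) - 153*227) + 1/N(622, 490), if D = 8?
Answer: -1089462081/31360 ≈ -34741.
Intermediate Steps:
o(L) = -19/2 (o(L) = -1/2*19 = -19/2)
N(p, x) = -64*x (N(p, x) = (8*(-8))*x = -64*x)
(o(19) - 153*227) + 1/N(622, 490) = (-19/2 - 153*227) + 1/(-64*490) = (-19/2 - 34731) + 1/(-31360) = -69481/2 - 1/31360 = -1089462081/31360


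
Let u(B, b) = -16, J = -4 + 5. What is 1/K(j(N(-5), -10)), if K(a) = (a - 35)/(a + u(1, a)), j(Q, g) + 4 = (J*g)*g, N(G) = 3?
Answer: 80/61 ≈ 1.3115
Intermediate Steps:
J = 1
j(Q, g) = -4 + g² (j(Q, g) = -4 + (1*g)*g = -4 + g*g = -4 + g²)
K(a) = (-35 + a)/(-16 + a) (K(a) = (a - 35)/(a - 16) = (-35 + a)/(-16 + a))
1/K(j(N(-5), -10)) = 1/((-35 + (-4 + (-10)²))/(-16 + (-4 + (-10)²))) = 1/((-35 + (-4 + 100))/(-16 + (-4 + 100))) = 1/((-35 + 96)/(-16 + 96)) = 1/(61/80) = 80/61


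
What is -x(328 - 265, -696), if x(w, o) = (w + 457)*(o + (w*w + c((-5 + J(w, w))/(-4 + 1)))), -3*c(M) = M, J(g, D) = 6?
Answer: -15318160/9 ≈ -1.7020e+6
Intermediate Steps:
c(M) = -M/3
x(w, o) = (457 + w)*(⅑ + o + w²) (x(w, o) = (w + 457)*(o + (w*w - (-5 + 6)/(3*(-4 + 1)))) = (457 + w)*(o + (w² - 1/(3*(-3)))) = (457 + w)*(o + (w² - (-1)/(3*3))) = (457 + w)*(o + (w² - ⅓*(-⅓))) = (457 + w)*(o + (w² + ⅑)) = (457 + w)*(o + (⅑ + w²)) = (457 + w)*(⅑ + o + w²))
-x(328 - 265, -696) = -(457/9 + (328 - 265)³ + 457*(-696) + 457*(328 - 265)² + (328 - 265)/9 - 696*(328 - 265)) = -(457/9 + 63³ - 318072 + 457*63² + (⅑)*63 - 696*63) = -(457/9 + 250047 - 318072 + 457*3969 + 7 - 43848) = -(457/9 + 250047 - 318072 + 1813833 + 7 - 43848) = -1*15318160/9 = -15318160/9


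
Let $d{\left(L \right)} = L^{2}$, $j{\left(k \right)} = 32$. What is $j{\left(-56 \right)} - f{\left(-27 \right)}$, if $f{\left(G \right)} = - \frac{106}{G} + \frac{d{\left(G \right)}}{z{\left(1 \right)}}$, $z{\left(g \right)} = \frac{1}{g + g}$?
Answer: $- \frac{38608}{27} \approx -1429.9$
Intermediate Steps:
$z{\left(g \right)} = \frac{1}{2 g}$
$f{\left(G \right)} = - \frac{106}{G} + 2 G^{2}$ ($f{\left(G \right)} = - \frac{106}{G} + \frac{G^{2}}{\frac{1}{2} \cdot 1^{-1}} = - \frac{106}{G} + \frac{G^{2}}{\frac{1}{2} \cdot 1} = - \frac{106}{G} + G^{2} \frac{1}{\frac{1}{2}} = - \frac{106}{G} + G^{2} \cdot 2 = - \frac{106}{G} + 2 G^{2}$)
$j{\left(-56 \right)} - f{\left(-27 \right)} = 32 - \frac{2 \left(-53 + \left(-27\right)^{3}\right)}{-27} = 32 - 2 \left(- \frac{1}{27}\right) \left(-53 - 19683\right) = 32 - 2 \left(- \frac{1}{27}\right) \left(-19736\right) = 32 - \frac{39472}{27} = - \frac{38608}{27}$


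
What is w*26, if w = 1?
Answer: 26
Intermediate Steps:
w*26 = 1*26 = 26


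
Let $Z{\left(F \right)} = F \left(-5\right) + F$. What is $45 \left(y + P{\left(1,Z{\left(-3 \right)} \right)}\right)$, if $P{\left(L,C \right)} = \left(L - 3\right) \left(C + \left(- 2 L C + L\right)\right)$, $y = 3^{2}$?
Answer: $1395$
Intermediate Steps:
$y = 9$
$Z{\left(F \right)} = - 4 F$ ($Z{\left(F \right)} = - 5 F + F = - 4 F$)
$P{\left(L,C \right)} = \left(-3 + L\right) \left(C + L - 2 C L\right)$ ($P{\left(L,C \right)} = \left(-3 + L\right) \left(C - \left(- L + 2 C L\right)\right) = \left(-3 + L\right) \left(C + L - 2 C L\right)$)
$45 \left(y + P{\left(1,Z{\left(-3 \right)} \right)}\right) = 45 \left(9 - \left(3 - 1 - 7 \left(\left(-4\right) \left(-3\right)\right) 1 + 2 \left(\left(-4\right) \left(-3\right)\right) 1^{2} + 3 \left(-4\right) \left(-3\right)\right)\right) = 45 \left(9 - \left(38 - 60\right)\right) = 45 \left(9 - -22\right) = 45 \left(9 + 22\right) = 45 \cdot 31 = 1395$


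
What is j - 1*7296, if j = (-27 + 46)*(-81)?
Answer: -8835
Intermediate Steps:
j = -1539 (j = 19*(-81) = -1539)
j - 1*7296 = -1539 - 1*7296 = -1539 - 7296 = -8835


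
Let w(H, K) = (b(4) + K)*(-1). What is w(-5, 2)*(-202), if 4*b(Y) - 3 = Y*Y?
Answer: 2727/2 ≈ 1363.5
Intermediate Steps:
b(Y) = 3/4 + Y**2/4 (b(Y) = 3/4 + (Y*Y)/4 = 3/4 + Y**2/4)
w(H, K) = -19/4 - K (w(H, K) = ((3/4 + (1/4)*4**2) + K)*(-1) = ((3/4 + (1/4)*16) + K)*(-1) = ((3/4 + 4) + K)*(-1) = (19/4 + K)*(-1) = -19/4 - K)
w(-5, 2)*(-202) = (-19/4 - 1*2)*(-202) = (-19/4 - 2)*(-202) = -27/4*(-202) = 2727/2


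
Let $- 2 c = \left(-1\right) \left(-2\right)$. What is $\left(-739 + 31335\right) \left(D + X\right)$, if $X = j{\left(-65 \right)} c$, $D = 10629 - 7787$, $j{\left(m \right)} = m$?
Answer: $88942572$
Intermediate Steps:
$c = -1$ ($c = - \frac{\left(-1\right) \left(-2\right)}{2} = \left(- \frac{1}{2}\right) 2 = -1$)
$D = 2842$ ($D = 10629 - 7787 = 2842$)
$X = 65$ ($X = \left(-65\right) \left(-1\right) = 65$)
$\left(-739 + 31335\right) \left(D + X\right) = \left(-739 + 31335\right) \left(2842 + 65\right) = 30596 \cdot 2907 = 88942572$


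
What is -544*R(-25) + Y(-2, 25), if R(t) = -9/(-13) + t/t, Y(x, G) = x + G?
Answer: -11669/13 ≈ -897.62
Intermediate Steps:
Y(x, G) = G + x
R(t) = 22/13 (R(t) = -9*(-1/13) + 1 = 9/13 + 1 = 22/13)
-544*R(-25) + Y(-2, 25) = -544*22/13 + (25 - 2) = -11968/13 + 23 = -11669/13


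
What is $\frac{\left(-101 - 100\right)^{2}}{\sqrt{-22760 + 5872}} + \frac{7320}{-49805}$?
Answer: $- \frac{1464}{9961} - \frac{40401 i \sqrt{4222}}{8444} \approx -0.14697 - 310.89 i$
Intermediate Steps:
$\frac{\left(-101 - 100\right)^{2}}{\sqrt{-22760 + 5872}} + \frac{7320}{-49805} = \frac{\left(-201\right)^{2}}{\sqrt{-16888}} + 7320 \left(- \frac{1}{49805}\right) = \frac{40401}{2 i \sqrt{4222}} - \frac{1464}{9961} = 40401 \left(- \frac{i \sqrt{4222}}{8444}\right) - \frac{1464}{9961} = - \frac{40401 i \sqrt{4222}}{8444} - \frac{1464}{9961} = - \frac{1464}{9961} - \frac{40401 i \sqrt{4222}}{8444}$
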